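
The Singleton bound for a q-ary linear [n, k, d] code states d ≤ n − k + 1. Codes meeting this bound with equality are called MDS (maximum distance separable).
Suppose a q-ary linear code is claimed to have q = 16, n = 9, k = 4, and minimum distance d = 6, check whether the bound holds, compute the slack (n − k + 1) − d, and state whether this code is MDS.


Singleton RHS = n − k + 1 = 6, slack = 0, bound satisfied, MDS.

Singleton bound: d ≤ n − k + 1.
Here n = 9, k = 4, so n − k + 1 = 6.
Given d = 6, check d ≤ 6: YES.
Slack = (n − k + 1) − d = 0.
The code is MDS (slack = 0).
Description: the claimed parameters are [9, 4, 6]_16; such a code would be MDS (meets Singleton bound).


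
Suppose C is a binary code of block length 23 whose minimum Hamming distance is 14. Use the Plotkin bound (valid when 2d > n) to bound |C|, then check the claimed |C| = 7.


Plotkin bound M ≤ 4; given |C| = 7 > bound (violated).

Check applicability: 2d = 28, n = 23.
2d − n = 5 > 0, so Plotkin applies.
Compute d/(2d−n) = 14/5 ≈ 2.8000.
⌊d/(2d−n)⌋ = 2.
Plotkin bound: M ≤ 2·2 = 4.
Given |C| = 7, check: VIOLATED.
This |C| is above the Plotkin bound, so no binary code with n = 23, d = 14 and 7 codewords exists.


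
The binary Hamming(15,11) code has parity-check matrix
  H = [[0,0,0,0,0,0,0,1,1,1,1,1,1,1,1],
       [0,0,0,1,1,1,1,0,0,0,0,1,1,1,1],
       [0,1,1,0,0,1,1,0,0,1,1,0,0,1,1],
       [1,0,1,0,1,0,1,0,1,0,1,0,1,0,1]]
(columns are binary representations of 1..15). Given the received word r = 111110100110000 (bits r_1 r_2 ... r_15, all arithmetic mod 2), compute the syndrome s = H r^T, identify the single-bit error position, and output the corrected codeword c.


s = (0, 1, 1, 1)^T, error position = 7, corrected codeword c = 111110000110000

Compute s = H r^T mod 2 one row at a time:
  s_1 = 0 + 0 + 1 + 1 + 0 + 0 + 0 + 0 = 2 ≡ 0 (mod 2).
  s_2 = 1 + 1 + 0 + 1 + 0 + 0 + 0 + 0 = 3 ≡ 1 (mod 2).
  s_3 = 1 + 1 + 0 + 1 + 1 + 1 + 0 + 0 = 5 ≡ 1 (mod 2).
  s_4 = 1 + 1 + 1 + 1 + 0 + 1 + 0 + 0 = 5 ≡ 1 (mod 2).
s = (0, 1, 1, 1)^T — this equals column 7 of H (binary 0111), so error is at position 7.
Correct: flip bit 7 of r = 111110100110000 to get c = 111110000110000.


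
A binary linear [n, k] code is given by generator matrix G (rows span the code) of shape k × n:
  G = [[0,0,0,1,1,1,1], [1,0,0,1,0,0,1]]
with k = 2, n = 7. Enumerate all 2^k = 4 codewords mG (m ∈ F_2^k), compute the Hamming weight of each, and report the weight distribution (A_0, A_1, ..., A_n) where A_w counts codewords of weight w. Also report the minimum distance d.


Weight distribution: A_0 = 1, A_3 = 2, A_4 = 1. Minimum distance d = 3.

Enumerate all 2^2 = 4 messages m ∈ F_2^2.
For each, compute codeword c = mG in F_2^7, then tally its weight.
  m = 00 → c = 0000000, weight = 0.
  m = 10 → c = 0001111, weight = 4.
  m = 01 → c = 1001001, weight = 3.
  m = 11 → c = 1000110, weight = 3.
Tally weights:
  weight 0: 1 codewords.
  weight 3: 2 codewords.
  weight 4: 1 codewords.
Minimum distance d = smallest w > 0 with A_w > 0 = 3.
Sanity: Σ A_w = 4 = 2^2 = 4 ✓.


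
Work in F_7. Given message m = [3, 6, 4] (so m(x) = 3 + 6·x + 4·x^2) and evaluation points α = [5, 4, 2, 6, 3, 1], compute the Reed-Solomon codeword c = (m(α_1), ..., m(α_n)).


c = [0, 0, 3, 1, 1, 6]

Message polynomial: m(x) = 3 + 6·x + 4·x^2 (mod 7).
For each evaluation point α_i, compute m(α_i) mod 7:
  α_1 = 5: Horner steps 4 → 5 → 0, so m(5) = 0.
  α_2 = 4: Horner steps 4 → 1 → 0, so m(4) = 0.
  α_3 = 2: Horner steps 4 → 0 → 3, so m(2) = 3.
  α_4 = 6: Horner steps 4 → 2 → 1, so m(6) = 1.
  α_5 = 3: Horner steps 4 → 4 → 1, so m(3) = 1.
  α_6 = 1: Horner steps 4 → 3 → 6, so m(1) = 6.
Codeword c = [0, 0, 3, 1, 1, 6] ∈ F_7^6.


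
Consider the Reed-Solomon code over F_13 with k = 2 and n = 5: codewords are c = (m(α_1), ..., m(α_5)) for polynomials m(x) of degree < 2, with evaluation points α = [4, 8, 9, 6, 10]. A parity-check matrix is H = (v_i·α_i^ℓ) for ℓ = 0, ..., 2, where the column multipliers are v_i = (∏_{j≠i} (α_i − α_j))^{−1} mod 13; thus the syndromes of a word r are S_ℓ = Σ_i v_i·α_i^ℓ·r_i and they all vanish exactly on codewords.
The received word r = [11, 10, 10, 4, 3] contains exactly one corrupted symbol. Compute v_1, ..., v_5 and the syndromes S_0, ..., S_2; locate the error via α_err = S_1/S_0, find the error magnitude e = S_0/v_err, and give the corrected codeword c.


S = (8, 7, 11), error at position 3, error magnitude e = 10, c = [11, 10, 0, 4, 3].

Step 1: column multipliers v_i = (∏_{j≠i}(α_i − α_j))^{−1} mod 13.
  i = 1 (α = 4): (4−8)(4−9)(4−6)(4−10) = (−4)·(−5)·(−2)·(−6) = 240 ≡ 6, so v_1 = 6^{−1} = 11 (mod 13).
  i = 2 (α = 8): (8−4)(8−9)(8−6)(8−10) = 4·(−1)·2·(−2) = 16 ≡ 3, so v_2 = 3^{−1} = 9 (mod 13).
  i = 3 (α = 9): (9−4)(9−8)(9−6)(9−10) = 5·1·3·(−1) = −15 ≡ 11, so v_3 = 11^{−1} = 6 (mod 13).
  i = 4 (α = 6): (6−4)(6−8)(6−9)(6−10) = 2·(−2)·(−3)·(−4) = −48 ≡ 4, so v_4 = 4^{−1} = 10 (mod 13).
  i = 5 (α = 10): (10−4)(10−8)(10−9)(10−6) = 6·2·1·4 = 48 ≡ 9, so v_5 = 9^{−1} = 3 (mod 13).
  v = [11, 9, 6, 10, 3].
Step 2: syndromes of r = [11, 10, 10, 4, 3] (all sums mod 13).
  S_0 = Σ v_i r_i = 11·11 + 9·10 + 6·10 + 10·4 + 3·3 = 320 ≡ 8.
  S_1 = Σ v_i α_i r_i = 11·4·11 + 9·8·10 + 6·9·10 + 10·6·4 + 3·10·3 = 2074 ≡ 7.
  α_i^2 mod 13 = [3, 12, 3, 10, 9].
  S_2 = Σ v_i α_i^2 r_i = 11·3·11 + 9·12·10 + 6·3·10 + 10·10·4 + 3·9·3 = 2104 ≡ 11.
  S = (8, 7, 11) ≠ 0, so r is not a codeword (an error is present).
Step 3: locate the error. For a single error e at position i, S_ℓ = v_i·e·α_i^ℓ, so α_err = S_1/S_0.
  S_0^{−1} = 8^{−1} = 5 (mod 13), so α_err = 7·5 = 35 ≡ 9 = α_3. Error position i = 3.
  Consistency check: S_2/S_1 = 11·2 = 22 ≡ 9 = α_err ✓ (single-error assumption holds).
Step 4: error magnitude e = S_0/v_3 = S_0·∏_{j≠3}(α_3 − α_j) = 8·11 = 88 ≡ 10 (mod 13).
Step 5: correct position 3: c_3 = r_3 − e = 10 − 10 ≡ 0 (mod 13). Hence c = [11, 10, 0, 4, 3].
  Check: interpolating c through the α_i gives m(x) = 12 + 3·x (degree < 2) with m(α_i) = c_i for every i, so c is indeed a codeword.


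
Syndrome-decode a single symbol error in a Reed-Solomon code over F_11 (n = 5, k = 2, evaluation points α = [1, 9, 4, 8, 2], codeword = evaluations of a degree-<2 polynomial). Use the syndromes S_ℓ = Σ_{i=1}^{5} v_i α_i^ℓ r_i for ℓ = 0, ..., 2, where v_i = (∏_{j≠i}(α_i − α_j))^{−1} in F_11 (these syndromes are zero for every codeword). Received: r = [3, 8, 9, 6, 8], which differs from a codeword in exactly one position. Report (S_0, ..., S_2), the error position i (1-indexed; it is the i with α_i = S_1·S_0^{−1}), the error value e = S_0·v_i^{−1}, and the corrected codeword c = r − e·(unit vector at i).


S = (9, 7, 3), error at position 5, error magnitude e = 3, c = [3, 8, 9, 6, 5].

Step 1: column multipliers v_i = (∏_{j≠i}(α_i − α_j))^{−1} mod 11.
  i = 1 (α = 1): (1−9)(1−4)(1−8)(1−2) = (−8)·(−3)·(−7)·(−1) = 168 ≡ 3, so v_1 = 3^{−1} = 4 (mod 11).
  i = 2 (α = 9): (9−1)(9−4)(9−8)(9−2) = 8·5·1·7 = 280 ≡ 5, so v_2 = 5^{−1} = 9 (mod 11).
  i = 3 (α = 4): (4−1)(4−9)(4−8)(4−2) = 3·(−5)·(−4)·2 = 120 ≡ 10, so v_3 = 10^{−1} = 10 (mod 11).
  i = 4 (α = 8): (8−1)(8−9)(8−4)(8−2) = 7·(−1)·4·6 = −168 ≡ 8, so v_4 = 8^{−1} = 7 (mod 11).
  i = 5 (α = 2): (2−1)(2−9)(2−4)(2−8) = 1·(−7)·(−2)·(−6) = −84 ≡ 4, so v_5 = 4^{−1} = 3 (mod 11).
  v = [4, 9, 10, 7, 3].
Step 2: syndromes of r = [3, 8, 9, 6, 8] (all sums mod 11).
  S_0 = Σ v_i r_i = 4·3 + 9·8 + 10·9 + 7·6 + 3·8 = 240 ≡ 9.
  S_1 = Σ v_i α_i r_i = 4·1·3 + 9·9·8 + 10·4·9 + 7·8·6 + 3·2·8 = 1404 ≡ 7.
  α_i^2 mod 11 = [1, 4, 5, 9, 4].
  S_2 = Σ v_i α_i^2 r_i = 4·1·3 + 9·4·8 + 10·5·9 + 7·9·6 + 3·4·8 = 1224 ≡ 3.
  S = (9, 7, 3) ≠ 0, so r is not a codeword (an error is present).
Step 3: locate the error. For a single error e at position i, S_ℓ = v_i·e·α_i^ℓ, so α_err = S_1/S_0.
  S_0^{−1} = 9^{−1} = 5 (mod 11), so α_err = 7·5 = 35 ≡ 2 = α_5. Error position i = 5.
  Consistency check: S_2/S_1 = 3·8 = 24 ≡ 2 = α_err ✓ (single-error assumption holds).
Step 4: error magnitude e = S_0/v_5 = S_0·∏_{j≠5}(α_5 − α_j) = 9·4 = 36 ≡ 3 (mod 11).
Step 5: correct position 5: c_5 = r_5 − e = 8 − 3 ≡ 5 (mod 11). Hence c = [3, 8, 9, 6, 5].
  Check: interpolating c through the α_i gives m(x) = 1 + 2·x (degree < 2) with m(α_i) = c_i for every i, so c is indeed a codeword.


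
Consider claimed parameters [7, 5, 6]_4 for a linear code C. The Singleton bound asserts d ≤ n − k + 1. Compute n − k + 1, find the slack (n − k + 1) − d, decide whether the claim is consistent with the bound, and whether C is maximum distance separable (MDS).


Singleton RHS = n − k + 1 = 3, slack = -3, bound violated (no such code; not MDS).

Singleton bound: d ≤ n − k + 1.
Here n = 7, k = 5, so n − k + 1 = 3.
Given d = 6, check d ≤ 3: NO.
Slack = (n − k + 1) − d = -3.
The slack is negative: d = 6 exceeds n − k + 1 = 3 by 3, so the Singleton bound is violated and no linear [7, 5, 6]_4 code can exist. In particular it is not MDS (MDS requires d = n − k + 1 exactly).
Description: the claimed parameters are [7, 5, 6]_4; such a code would be impossible (violates the Singleton bound).


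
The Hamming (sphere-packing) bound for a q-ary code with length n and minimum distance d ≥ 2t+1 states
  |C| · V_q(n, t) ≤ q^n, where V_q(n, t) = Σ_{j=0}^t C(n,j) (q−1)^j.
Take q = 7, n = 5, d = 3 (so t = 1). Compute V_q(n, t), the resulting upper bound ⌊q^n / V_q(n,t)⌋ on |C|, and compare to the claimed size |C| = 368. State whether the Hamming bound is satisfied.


V_q(n, t) = 31, q^n = 16807, Hamming bound = 542, |C| = 368 ≤ bound (satisfied).

Step 1: Compute V_q(n, t) = Σ_{j=0}^1 C(n, j) (q−1)^j.
  j = 0: C(5,0)·(6)^0 = 1·1 = 1.
  j = 1: C(5,1)·(6)^1 = 5·6 = 30.
  V_q(n, t) = 1 + 30 = 31.
Step 2: q^n = 7^5 = 16807.
Step 3: Hamming bound ⌊q^n / V_q(n,t)⌋ = ⌊16807/31⌋ = 542.
Step 4: Compare |C| = 368 to 542: satisfied.
The claimed |C| lies below the Hamming bound.


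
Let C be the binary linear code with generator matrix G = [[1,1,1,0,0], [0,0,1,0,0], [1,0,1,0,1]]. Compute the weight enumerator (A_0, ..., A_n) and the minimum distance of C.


Weight distribution: A_0 = 1, A_1 = 1, A_2 = 3, A_3 = 3. Minimum distance d = 1.

Enumerate all 2^3 = 8 messages m ∈ F_2^3.
For each, compute codeword c = mG in F_2^5, then tally its weight.
  m = 000 → c = 00000, weight = 0.
  m = 100 → c = 11100, weight = 3.
  m = 010 → c = 00100, weight = 1.
  m = 110 → c = 11000, weight = 2.
  m = 001 → c = 10101, weight = 3.
  m = 101 → c = 01001, weight = 2.
  m = 011 → c = 10001, weight = 2.
  m = 111 → c = 01101, weight = 3.
Tally weights:
  weight 0: 1 codewords.
  weight 1: 1 codewords.
  weight 2: 3 codewords.
  weight 3: 3 codewords.
Minimum distance d = smallest w > 0 with A_w > 0 = 1.
Sanity: Σ A_w = 8 = 2^3 = 8 ✓.


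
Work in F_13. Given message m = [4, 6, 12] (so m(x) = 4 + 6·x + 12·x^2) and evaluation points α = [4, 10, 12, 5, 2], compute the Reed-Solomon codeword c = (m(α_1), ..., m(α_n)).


c = [12, 3, 10, 9, 12]

Message polynomial: m(x) = 4 + 6·x + 12·x^2 (mod 13).
For each evaluation point α_i, compute m(α_i) mod 13:
  α_1 = 4: Horner steps 12 → 2 → 12, so m(4) = 12.
  α_2 = 10: Horner steps 12 → 9 → 3, so m(10) = 3.
  α_3 = 12: Horner steps 12 → 7 → 10, so m(12) = 10.
  α_4 = 5: Horner steps 12 → 1 → 9, so m(5) = 9.
  α_5 = 2: Horner steps 12 → 4 → 12, so m(2) = 12.
Codeword c = [12, 3, 10, 9, 12] ∈ F_13^5.


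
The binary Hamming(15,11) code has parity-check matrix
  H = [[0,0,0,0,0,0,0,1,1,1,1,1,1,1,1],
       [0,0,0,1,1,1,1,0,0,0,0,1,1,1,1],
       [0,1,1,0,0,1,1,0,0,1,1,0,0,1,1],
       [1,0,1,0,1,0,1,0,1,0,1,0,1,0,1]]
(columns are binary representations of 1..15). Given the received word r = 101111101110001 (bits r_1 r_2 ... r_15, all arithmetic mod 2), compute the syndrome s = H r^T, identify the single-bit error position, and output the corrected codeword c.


s = (0, 1, 0, 1)^T, error position = 5, corrected codeword c = 101101101110001

Compute s = H r^T mod 2 one row at a time:
  s_1 = 0 + 1 + 1 + 1 + 0 + 0 + 0 + 1 = 4 ≡ 0 (mod 2).
  s_2 = 1 + 1 + 1 + 1 + 0 + 0 + 0 + 1 = 5 ≡ 1 (mod 2).
  s_3 = 0 + 1 + 1 + 1 + 1 + 1 + 0 + 1 = 6 ≡ 0 (mod 2).
  s_4 = 1 + 1 + 1 + 1 + 1 + 1 + 0 + 1 = 7 ≡ 1 (mod 2).
s = (0, 1, 0, 1)^T — this equals column 5 of H (binary 0101), so error is at position 5.
Correct: flip bit 5 of r = 101111101110001 to get c = 101101101110001.


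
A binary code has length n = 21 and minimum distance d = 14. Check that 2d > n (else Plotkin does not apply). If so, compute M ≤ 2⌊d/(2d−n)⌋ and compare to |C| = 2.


Plotkin bound M ≤ 4; given |C| = 2 ≤ bound (satisfied).

Check applicability: 2d = 28, n = 21.
2d − n = 7 > 0, so Plotkin applies.
Compute d/(2d−n) = 14/7 ≈ 2.0000.
⌊d/(2d−n)⌋ = 2.
Plotkin bound: M ≤ 2·2 = 4.
Given |C| = 2, check: satisfied.
This |C| is below the Plotkin bound.


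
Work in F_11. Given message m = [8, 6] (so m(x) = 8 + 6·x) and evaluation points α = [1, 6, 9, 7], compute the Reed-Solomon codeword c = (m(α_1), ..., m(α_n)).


c = [3, 0, 7, 6]

Message polynomial: m(x) = 8 + 6·x (mod 11).
For each evaluation point α_i, compute m(α_i) mod 11:
  α_1 = 1: Horner steps 6 → 3, so m(1) = 3.
  α_2 = 6: Horner steps 6 → 0, so m(6) = 0.
  α_3 = 9: Horner steps 6 → 7, so m(9) = 7.
  α_4 = 7: Horner steps 6 → 6, so m(7) = 6.
Codeword c = [3, 0, 7, 6] ∈ F_11^4.


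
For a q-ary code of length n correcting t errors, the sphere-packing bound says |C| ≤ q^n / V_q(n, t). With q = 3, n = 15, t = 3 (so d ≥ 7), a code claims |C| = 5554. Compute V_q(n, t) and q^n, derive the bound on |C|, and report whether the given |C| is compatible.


V_q(n, t) = 4091, q^n = 14348907, Hamming bound = 3507, |C| = 5554 > bound (violated).

Step 1: Compute V_q(n, t) = Σ_{j=0}^3 C(n, j) (q−1)^j.
  j = 0: C(15,0)·(2)^0 = 1·1 = 1.
  j = 1: C(15,1)·(2)^1 = 15·2 = 30.
  j = 2: C(15,2)·(2)^2 = 105·4 = 420.
  j = 3: C(15,3)·(2)^3 = 455·8 = 3640.
  V_q(n, t) = 1 + 30 + 420 + 3640 = 4091.
Step 2: q^n = 3^15 = 14348907.
Step 3: Hamming bound ⌊q^n / V_q(n,t)⌋ = ⌊14348907/4091⌋ = 3507.
Step 4: Compare |C| = 5554 to 3507: violated.
The claimed |C| lies above the Hamming bound, so no 3-ary code of length 15 with d ≥ 7 can have 5554 codewords.


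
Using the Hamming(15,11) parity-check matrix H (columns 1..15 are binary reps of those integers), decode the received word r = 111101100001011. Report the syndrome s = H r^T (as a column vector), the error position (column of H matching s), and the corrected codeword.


s = (1, 0, 0, 0)^T, error position = 8, corrected codeword c = 111101110001011

Compute s = H r^T mod 2 one row at a time:
  s_1 = 0 + 0 + 0 + 0 + 1 + 0 + 1 + 1 = 3 ≡ 1 (mod 2).
  s_2 = 1 + 0 + 1 + 1 + 1 + 0 + 1 + 1 = 6 ≡ 0 (mod 2).
  s_3 = 1 + 1 + 1 + 1 + 0 + 0 + 1 + 1 = 6 ≡ 0 (mod 2).
  s_4 = 1 + 1 + 0 + 1 + 0 + 0 + 0 + 1 = 4 ≡ 0 (mod 2).
s = (1, 0, 0, 0)^T — this equals column 8 of H (binary 1000), so error is at position 8.
Correct: flip bit 8 of r = 111101100001011 to get c = 111101110001011.


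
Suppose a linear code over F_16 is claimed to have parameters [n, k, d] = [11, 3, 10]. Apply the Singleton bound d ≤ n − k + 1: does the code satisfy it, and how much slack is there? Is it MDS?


Singleton RHS = n − k + 1 = 9, slack = -1, bound violated (no such code; not MDS).

Singleton bound: d ≤ n − k + 1.
Here n = 11, k = 3, so n − k + 1 = 9.
Given d = 10, check d ≤ 9: NO.
Slack = (n − k + 1) − d = -1.
The slack is negative: d = 10 exceeds n − k + 1 = 9 by 1, so the Singleton bound is violated and no linear [11, 3, 10]_16 code can exist. In particular it is not MDS (MDS requires d = n − k + 1 exactly).
Description: the claimed parameters are [11, 3, 10]_16; such a code would be impossible (violates the Singleton bound).


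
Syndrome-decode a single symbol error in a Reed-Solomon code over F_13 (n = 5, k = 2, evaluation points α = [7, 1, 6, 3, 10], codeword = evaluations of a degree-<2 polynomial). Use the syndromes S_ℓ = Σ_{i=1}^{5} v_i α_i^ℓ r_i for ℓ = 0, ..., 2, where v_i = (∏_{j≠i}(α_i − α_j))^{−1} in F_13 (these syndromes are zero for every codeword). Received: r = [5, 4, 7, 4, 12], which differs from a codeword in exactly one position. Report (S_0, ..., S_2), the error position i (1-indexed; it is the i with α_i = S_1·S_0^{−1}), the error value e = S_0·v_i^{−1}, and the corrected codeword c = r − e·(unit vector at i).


S = (4, 12, 10), error at position 4, error magnitude e = 4, c = [5, 4, 7, 0, 12].

Step 1: column multipliers v_i = (∏_{j≠i}(α_i − α_j))^{−1} mod 13.
  i = 1 (α = 7): (7−1)(7−6)(7−3)(7−10) = 6·1·4·(−3) = −72 ≡ 6, so v_1 = 6^{−1} = 11 (mod 13).
  i = 2 (α = 1): (1−7)(1−6)(1−3)(1−10) = (−6)·(−5)·(−2)·(−9) = 540 ≡ 7, so v_2 = 7^{−1} = 2 (mod 13).
  i = 3 (α = 6): (6−7)(6−1)(6−3)(6−10) = (−1)·5·3·(−4) = 60 ≡ 8, so v_3 = 8^{−1} = 5 (mod 13).
  i = 4 (α = 3): (3−7)(3−1)(3−6)(3−10) = (−4)·2·(−3)·(−7) = −168 ≡ 1, so v_4 = 1^{−1} = 1 (mod 13).
  i = 5 (α = 10): (10−7)(10−1)(10−6)(10−3) = 3·9·4·7 = 756 ≡ 2, so v_5 = 2^{−1} = 7 (mod 13).
  v = [11, 2, 5, 1, 7].
Step 2: syndromes of r = [5, 4, 7, 4, 12] (all sums mod 13).
  S_0 = Σ v_i r_i = 11·5 + 2·4 + 5·7 + 1·4 + 7·12 = 186 ≡ 4.
  S_1 = Σ v_i α_i r_i = 11·7·5 + 2·1·4 + 5·6·7 + 1·3·4 + 7·10·12 = 1455 ≡ 12.
  α_i^2 mod 13 = [10, 1, 10, 9, 9].
  S_2 = Σ v_i α_i^2 r_i = 11·10·5 + 2·1·4 + 5·10·7 + 1·9·4 + 7·9·12 = 1700 ≡ 10.
  S = (4, 12, 10) ≠ 0, so r is not a codeword (an error is present).
Step 3: locate the error. For a single error e at position i, S_ℓ = v_i·e·α_i^ℓ, so α_err = S_1/S_0.
  S_0^{−1} = 4^{−1} = 10 (mod 13), so α_err = 12·10 = 120 ≡ 3 = α_4. Error position i = 4.
  Consistency check: S_2/S_1 = 10·12 = 120 ≡ 3 = α_err ✓ (single-error assumption holds).
Step 4: error magnitude e = S_0/v_4 = S_0·∏_{j≠4}(α_4 − α_j) = 4·1 = 4 ≡ 4 (mod 13).
Step 5: correct position 4: c_4 = r_4 − e = 4 − 4 ≡ 0 (mod 13). Hence c = [5, 4, 7, 0, 12].
  Check: interpolating c through the α_i gives m(x) = 6 + 11·x (degree < 2) with m(α_i) = c_i for every i, so c is indeed a codeword.


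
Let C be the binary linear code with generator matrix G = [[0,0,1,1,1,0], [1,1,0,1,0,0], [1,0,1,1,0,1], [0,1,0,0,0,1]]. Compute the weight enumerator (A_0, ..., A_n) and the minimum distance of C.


Weight distribution: A_0 = 1, A_1 = 1, A_2 = 2, A_3 = 6, A_4 = 5, A_5 = 1. Minimum distance d = 1.

Enumerate all 2^4 = 16 messages m ∈ F_2^4.
For each, compute codeword c = mG in F_2^6, then tally its weight.
  m = 0000 → c = 000000, weight = 0.
  m = 1000 → c = 001110, weight = 3.
  m = 0100 → c = 110100, weight = 3.
  m = 1100 → c = 111010, weight = 4.
  m = 0010 → c = 101101, weight = 4.
  m = 1010 → c = 100011, weight = 3.
  m = 0110 → c = 011001, weight = 3.
  m = 1110 → c = 010111, weight = 4.
  m = 0001 → c = 010001, weight = 2.
  m = 1001 → c = 011111, weight = 5.
  m = 0101 → c = 100101, weight = 3.
  m = 1101 → c = 101011, weight = 4.
  m = 0011 → c = 111100, weight = 4.
  m = 1011 → c = 110010, weight = 3.
  m = 0111 → c = 001000, weight = 1.
  m = 1111 → c = 000110, weight = 2.
Tally weights:
  weight 0: 1 codewords.
  weight 1: 1 codewords.
  weight 2: 2 codewords.
  weight 3: 6 codewords.
  weight 4: 5 codewords.
  weight 5: 1 codewords.
Minimum distance d = smallest w > 0 with A_w > 0 = 1.
Sanity: Σ A_w = 16 = 2^4 = 16 ✓.


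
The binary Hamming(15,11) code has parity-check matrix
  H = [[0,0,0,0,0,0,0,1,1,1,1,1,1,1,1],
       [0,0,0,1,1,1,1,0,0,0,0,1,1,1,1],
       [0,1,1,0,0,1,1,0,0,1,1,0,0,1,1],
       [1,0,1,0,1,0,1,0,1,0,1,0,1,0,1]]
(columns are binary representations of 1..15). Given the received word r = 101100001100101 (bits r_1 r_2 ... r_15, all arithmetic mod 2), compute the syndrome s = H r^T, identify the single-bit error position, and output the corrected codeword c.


s = (0, 1, 1, 1)^T, error position = 7, corrected codeword c = 101100101100101

Compute s = H r^T mod 2 one row at a time:
  s_1 = 0 + 1 + 1 + 0 + 0 + 1 + 0 + 1 = 4 ≡ 0 (mod 2).
  s_2 = 1 + 0 + 0 + 0 + 0 + 1 + 0 + 1 = 3 ≡ 1 (mod 2).
  s_3 = 0 + 1 + 0 + 0 + 1 + 0 + 0 + 1 = 3 ≡ 1 (mod 2).
  s_4 = 1 + 1 + 0 + 0 + 1 + 0 + 1 + 1 = 5 ≡ 1 (mod 2).
s = (0, 1, 1, 1)^T — this equals column 7 of H (binary 0111), so error is at position 7.
Correct: flip bit 7 of r = 101100001100101 to get c = 101100101100101.


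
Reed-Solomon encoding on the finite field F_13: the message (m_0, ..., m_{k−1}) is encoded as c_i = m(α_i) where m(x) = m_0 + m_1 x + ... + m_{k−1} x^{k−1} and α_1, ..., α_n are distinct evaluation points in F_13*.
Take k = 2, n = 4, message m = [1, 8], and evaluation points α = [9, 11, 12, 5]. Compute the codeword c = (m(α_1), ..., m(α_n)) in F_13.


c = [8, 11, 6, 2]

Message polynomial: m(x) = 1 + 8·x (mod 13).
For each evaluation point α_i, compute m(α_i) mod 13:
  α_1 = 9: Horner steps 8 → 8, so m(9) = 8.
  α_2 = 11: Horner steps 8 → 11, so m(11) = 11.
  α_3 = 12: Horner steps 8 → 6, so m(12) = 6.
  α_4 = 5: Horner steps 8 → 2, so m(5) = 2.
Codeword c = [8, 11, 6, 2] ∈ F_13^4.


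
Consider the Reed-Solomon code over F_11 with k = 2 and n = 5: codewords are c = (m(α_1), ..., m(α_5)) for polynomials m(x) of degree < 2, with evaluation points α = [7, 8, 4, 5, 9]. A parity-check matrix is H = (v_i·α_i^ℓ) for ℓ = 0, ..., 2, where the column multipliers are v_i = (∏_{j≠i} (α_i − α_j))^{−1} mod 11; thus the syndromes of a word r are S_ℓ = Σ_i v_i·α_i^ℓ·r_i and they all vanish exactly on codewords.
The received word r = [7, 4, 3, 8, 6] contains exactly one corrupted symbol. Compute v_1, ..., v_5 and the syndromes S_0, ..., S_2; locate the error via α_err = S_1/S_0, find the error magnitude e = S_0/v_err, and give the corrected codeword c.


S = (8, 9, 6), error at position 2, error magnitude e = 3, c = [7, 1, 3, 8, 6].

Step 1: column multipliers v_i = (∏_{j≠i}(α_i − α_j))^{−1} mod 11.
  i = 1 (α = 7): (7−8)(7−4)(7−5)(7−9) = (−1)·3·2·(−2) = 12 ≡ 1, so v_1 = 1^{−1} = 1 (mod 11).
  i = 2 (α = 8): (8−7)(8−4)(8−5)(8−9) = 1·4·3·(−1) = −12 ≡ 10, so v_2 = 10^{−1} = 10 (mod 11).
  i = 3 (α = 4): (4−7)(4−8)(4−5)(4−9) = (−3)·(−4)·(−1)·(−5) = 60 ≡ 5, so v_3 = 5^{−1} = 9 (mod 11).
  i = 4 (α = 5): (5−7)(5−8)(5−4)(5−9) = (−2)·(−3)·1·(−4) = −24 ≡ 9, so v_4 = 9^{−1} = 5 (mod 11).
  i = 5 (α = 9): (9−7)(9−8)(9−4)(9−5) = 2·1·5·4 = 40 ≡ 7, so v_5 = 7^{−1} = 8 (mod 11).
  v = [1, 10, 9, 5, 8].
Step 2: syndromes of r = [7, 4, 3, 8, 6] (all sums mod 11).
  S_0 = Σ v_i r_i = 1·7 + 10·4 + 9·3 + 5·8 + 8·6 = 162 ≡ 8.
  S_1 = Σ v_i α_i r_i = 1·7·7 + 10·8·4 + 9·4·3 + 5·5·8 + 8·9·6 = 1109 ≡ 9.
  α_i^2 mod 11 = [5, 9, 5, 3, 4].
  S_2 = Σ v_i α_i^2 r_i = 1·5·7 + 10·9·4 + 9·5·3 + 5·3·8 + 8·4·6 = 842 ≡ 6.
  S = (8, 9, 6) ≠ 0, so r is not a codeword (an error is present).
Step 3: locate the error. For a single error e at position i, S_ℓ = v_i·e·α_i^ℓ, so α_err = S_1/S_0.
  S_0^{−1} = 8^{−1} = 7 (mod 11), so α_err = 9·7 = 63 ≡ 8 = α_2. Error position i = 2.
  Consistency check: S_2/S_1 = 6·5 = 30 ≡ 8 = α_err ✓ (single-error assumption holds).
Step 4: error magnitude e = S_0/v_2 = S_0·∏_{j≠2}(α_2 − α_j) = 8·10 = 80 ≡ 3 (mod 11).
Step 5: correct position 2: c_2 = r_2 − e = 4 − 3 ≡ 1 (mod 11). Hence c = [7, 1, 3, 8, 6].
  Check: interpolating c through the α_i gives m(x) = 5 + 5·x (degree < 2) with m(α_i) = c_i for every i, so c is indeed a codeword.


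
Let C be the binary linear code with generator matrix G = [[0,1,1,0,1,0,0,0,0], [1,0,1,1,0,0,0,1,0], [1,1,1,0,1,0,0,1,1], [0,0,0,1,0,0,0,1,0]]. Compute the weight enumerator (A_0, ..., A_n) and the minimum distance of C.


Weight distribution: A_0 = 1, A_2 = 2, A_3 = 6, A_4 = 3, A_5 = 2, A_6 = 2. Minimum distance d = 2.

Enumerate all 2^4 = 16 messages m ∈ F_2^4.
For each, compute codeword c = mG in F_2^9, then tally its weight.
  m = 0000 → c = 000000000, weight = 0.
  m = 1000 → c = 011010000, weight = 3.
  m = 0100 → c = 101100010, weight = 4.
  m = 1100 → c = 110110010, weight = 5.
  m = 0010 → c = 111010011, weight = 6.
  m = 1010 → c = 100000011, weight = 3.
  m = 0110 → c = 010110001, weight = 4.
  m = 1110 → c = 001100001, weight = 3.
  m = 0001 → c = 000100010, weight = 2.
  m = 1001 → c = 011110010, weight = 5.
  m = 0101 → c = 101000000, weight = 2.
  m = 1101 → c = 110010000, weight = 3.
  m = 0011 → c = 111110001, weight = 6.
  m = 1011 → c = 100100001, weight = 3.
  m = 0111 → c = 010010011, weight = 4.
  m = 1111 → c = 001000011, weight = 3.
Tally weights:
  weight 0: 1 codewords.
  weight 2: 2 codewords.
  weight 3: 6 codewords.
  weight 4: 3 codewords.
  weight 5: 2 codewords.
  weight 6: 2 codewords.
Minimum distance d = smallest w > 0 with A_w > 0 = 2.
Sanity: Σ A_w = 16 = 2^4 = 16 ✓.


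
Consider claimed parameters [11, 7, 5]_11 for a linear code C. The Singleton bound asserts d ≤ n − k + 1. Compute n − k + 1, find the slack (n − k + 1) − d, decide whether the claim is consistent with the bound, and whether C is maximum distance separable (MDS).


Singleton RHS = n − k + 1 = 5, slack = 0, bound satisfied, MDS.

Singleton bound: d ≤ n − k + 1.
Here n = 11, k = 7, so n − k + 1 = 5.
Given d = 5, check d ≤ 5: YES.
Slack = (n − k + 1) − d = 0.
The code is MDS (slack = 0).
Description: the claimed parameters are [11, 7, 5]_11; such a code would be MDS (meets Singleton bound).


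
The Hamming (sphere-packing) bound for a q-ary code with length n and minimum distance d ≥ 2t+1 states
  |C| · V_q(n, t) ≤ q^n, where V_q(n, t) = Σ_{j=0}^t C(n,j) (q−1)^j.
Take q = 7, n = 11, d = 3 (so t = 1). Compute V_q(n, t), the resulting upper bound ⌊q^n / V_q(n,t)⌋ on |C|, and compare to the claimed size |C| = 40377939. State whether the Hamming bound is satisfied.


V_q(n, t) = 67, q^n = 1977326743, Hamming bound = 29512339, |C| = 40377939 > bound (violated).

Step 1: Compute V_q(n, t) = Σ_{j=0}^1 C(n, j) (q−1)^j.
  j = 0: C(11,0)·(6)^0 = 1·1 = 1.
  j = 1: C(11,1)·(6)^1 = 11·6 = 66.
  V_q(n, t) = 1 + 66 = 67.
Step 2: q^n = 7^11 = 1977326743.
Step 3: Hamming bound ⌊q^n / V_q(n,t)⌋ = ⌊1977326743/67⌋ = 29512339.
Step 4: Compare |C| = 40377939 to 29512339: violated.
The claimed |C| lies above the Hamming bound, so no 7-ary code of length 11 with d ≥ 3 can have 40377939 codewords.


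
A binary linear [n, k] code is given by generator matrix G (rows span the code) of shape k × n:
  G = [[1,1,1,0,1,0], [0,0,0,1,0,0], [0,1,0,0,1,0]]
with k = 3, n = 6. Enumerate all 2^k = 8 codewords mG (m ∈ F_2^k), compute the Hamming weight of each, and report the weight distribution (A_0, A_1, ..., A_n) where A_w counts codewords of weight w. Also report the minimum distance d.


Weight distribution: A_0 = 1, A_1 = 1, A_2 = 2, A_3 = 2, A_4 = 1, A_5 = 1. Minimum distance d = 1.

Enumerate all 2^3 = 8 messages m ∈ F_2^3.
For each, compute codeword c = mG in F_2^6, then tally its weight.
  m = 000 → c = 000000, weight = 0.
  m = 100 → c = 111010, weight = 4.
  m = 010 → c = 000100, weight = 1.
  m = 110 → c = 111110, weight = 5.
  m = 001 → c = 010010, weight = 2.
  m = 101 → c = 101000, weight = 2.
  m = 011 → c = 010110, weight = 3.
  m = 111 → c = 101100, weight = 3.
Tally weights:
  weight 0: 1 codewords.
  weight 1: 1 codewords.
  weight 2: 2 codewords.
  weight 3: 2 codewords.
  weight 4: 1 codewords.
  weight 5: 1 codewords.
Minimum distance d = smallest w > 0 with A_w > 0 = 1.
Sanity: Σ A_w = 8 = 2^3 = 8 ✓.


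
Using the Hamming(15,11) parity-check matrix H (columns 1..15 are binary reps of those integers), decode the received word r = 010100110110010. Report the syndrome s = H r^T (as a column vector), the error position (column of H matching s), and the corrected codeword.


s = (0, 1, 1, 0)^T, error position = 6, corrected codeword c = 010101110110010

Compute s = H r^T mod 2 one row at a time:
  s_1 = 1 + 0 + 1 + 1 + 0 + 0 + 1 + 0 = 4 ≡ 0 (mod 2).
  s_2 = 1 + 0 + 0 + 1 + 0 + 0 + 1 + 0 = 3 ≡ 1 (mod 2).
  s_3 = 1 + 0 + 0 + 1 + 1 + 1 + 1 + 0 = 5 ≡ 1 (mod 2).
  s_4 = 0 + 0 + 0 + 1 + 0 + 1 + 0 + 0 = 2 ≡ 0 (mod 2).
s = (0, 1, 1, 0)^T — this equals column 6 of H (binary 0110), so error is at position 6.
Correct: flip bit 6 of r = 010100110110010 to get c = 010101110110010.


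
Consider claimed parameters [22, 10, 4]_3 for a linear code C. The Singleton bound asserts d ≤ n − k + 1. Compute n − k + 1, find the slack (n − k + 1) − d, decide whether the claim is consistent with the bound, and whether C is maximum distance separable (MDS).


Singleton RHS = n − k + 1 = 13, slack = 9, bound satisfied, not MDS.

Singleton bound: d ≤ n − k + 1.
Here n = 22, k = 10, so n − k + 1 = 13.
Given d = 4, check d ≤ 13: YES.
Slack = (n − k + 1) − d = 9.
The code is NOT MDS (slack = 9 > 0).
Description: the claimed parameters are [22, 10, 4]_3; such a code would be non-MDS.


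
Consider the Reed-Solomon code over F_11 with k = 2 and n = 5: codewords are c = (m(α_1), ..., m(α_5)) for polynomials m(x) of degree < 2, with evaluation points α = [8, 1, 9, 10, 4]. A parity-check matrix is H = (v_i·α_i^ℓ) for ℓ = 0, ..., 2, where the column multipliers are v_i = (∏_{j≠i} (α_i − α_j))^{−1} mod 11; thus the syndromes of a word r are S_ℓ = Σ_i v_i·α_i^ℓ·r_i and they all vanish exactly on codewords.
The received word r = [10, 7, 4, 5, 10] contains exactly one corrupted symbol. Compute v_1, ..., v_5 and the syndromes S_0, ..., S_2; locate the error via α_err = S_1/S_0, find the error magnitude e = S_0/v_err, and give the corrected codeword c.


S = (7, 1, 8), error at position 1, error magnitude e = 7, c = [3, 7, 4, 5, 10].

Step 1: column multipliers v_i = (∏_{j≠i}(α_i − α_j))^{−1} mod 11.
  i = 1 (α = 8): (8−1)(8−9)(8−10)(8−4) = 7·(−1)·(−2)·4 = 56 ≡ 1, so v_1 = 1^{−1} = 1 (mod 11).
  i = 2 (α = 1): (1−8)(1−9)(1−10)(1−4) = (−7)·(−8)·(−9)·(−3) = 1512 ≡ 5, so v_2 = 5^{−1} = 9 (mod 11).
  i = 3 (α = 9): (9−8)(9−1)(9−10)(9−4) = 1·8·(−1)·5 = −40 ≡ 4, so v_3 = 4^{−1} = 3 (mod 11).
  i = 4 (α = 10): (10−8)(10−1)(10−9)(10−4) = 2·9·1·6 = 108 ≡ 9, so v_4 = 9^{−1} = 5 (mod 11).
  i = 5 (α = 4): (4−8)(4−1)(4−9)(4−10) = (−4)·3·(−5)·(−6) = −360 ≡ 3, so v_5 = 3^{−1} = 4 (mod 11).
  v = [1, 9, 3, 5, 4].
Step 2: syndromes of r = [10, 7, 4, 5, 10] (all sums mod 11).
  S_0 = Σ v_i r_i = 1·10 + 9·7 + 3·4 + 5·5 + 4·10 = 150 ≡ 7.
  S_1 = Σ v_i α_i r_i = 1·8·10 + 9·1·7 + 3·9·4 + 5·10·5 + 4·4·10 = 661 ≡ 1.
  α_i^2 mod 11 = [9, 1, 4, 1, 5].
  S_2 = Σ v_i α_i^2 r_i = 1·9·10 + 9·1·7 + 3·4·4 + 5·1·5 + 4·5·10 = 426 ≡ 8.
  S = (7, 1, 8) ≠ 0, so r is not a codeword (an error is present).
Step 3: locate the error. For a single error e at position i, S_ℓ = v_i·e·α_i^ℓ, so α_err = S_1/S_0.
  S_0^{−1} = 7^{−1} = 8 (mod 11), so α_err = 1·8 = 8 ≡ 8 = α_1. Error position i = 1.
  Consistency check: S_2/S_1 = 8·1 = 8 ≡ 8 = α_err ✓ (single-error assumption holds).
Step 4: error magnitude e = S_0/v_1 = S_0·∏_{j≠1}(α_1 − α_j) = 7·1 = 7 ≡ 7 (mod 11).
Step 5: correct position 1: c_1 = r_1 − e = 10 − 7 ≡ 3 (mod 11). Hence c = [3, 7, 4, 5, 10].
  Check: interpolating c through the α_i gives m(x) = 6 + 1·x (degree < 2) with m(α_i) = c_i for every i, so c is indeed a codeword.


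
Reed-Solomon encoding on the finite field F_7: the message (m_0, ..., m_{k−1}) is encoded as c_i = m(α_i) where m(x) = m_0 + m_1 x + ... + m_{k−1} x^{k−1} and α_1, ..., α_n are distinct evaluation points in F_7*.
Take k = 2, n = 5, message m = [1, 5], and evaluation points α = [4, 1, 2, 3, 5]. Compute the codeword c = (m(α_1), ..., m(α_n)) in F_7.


c = [0, 6, 4, 2, 5]

Message polynomial: m(x) = 1 + 5·x (mod 7).
For each evaluation point α_i, compute m(α_i) mod 7:
  α_1 = 4: Horner steps 5 → 0, so m(4) = 0.
  α_2 = 1: Horner steps 5 → 6, so m(1) = 6.
  α_3 = 2: Horner steps 5 → 4, so m(2) = 4.
  α_4 = 3: Horner steps 5 → 2, so m(3) = 2.
  α_5 = 5: Horner steps 5 → 5, so m(5) = 5.
Codeword c = [0, 6, 4, 2, 5] ∈ F_7^5.


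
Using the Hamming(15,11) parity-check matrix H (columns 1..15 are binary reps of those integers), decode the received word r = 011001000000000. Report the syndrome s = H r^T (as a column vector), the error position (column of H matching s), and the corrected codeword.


s = (0, 1, 1, 1)^T, error position = 7, corrected codeword c = 011001100000000

Compute s = H r^T mod 2 one row at a time:
  s_1 = 0 + 0 + 0 + 0 + 0 + 0 + 0 + 0 = 0 ≡ 0 (mod 2).
  s_2 = 0 + 0 + 1 + 0 + 0 + 0 + 0 + 0 = 1 ≡ 1 (mod 2).
  s_3 = 1 + 1 + 1 + 0 + 0 + 0 + 0 + 0 = 3 ≡ 1 (mod 2).
  s_4 = 0 + 1 + 0 + 0 + 0 + 0 + 0 + 0 = 1 ≡ 1 (mod 2).
s = (0, 1, 1, 1)^T — this equals column 7 of H (binary 0111), so error is at position 7.
Correct: flip bit 7 of r = 011001000000000 to get c = 011001100000000.


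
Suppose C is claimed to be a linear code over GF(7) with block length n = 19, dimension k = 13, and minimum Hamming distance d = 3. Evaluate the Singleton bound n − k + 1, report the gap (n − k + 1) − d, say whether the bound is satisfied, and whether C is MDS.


Singleton RHS = n − k + 1 = 7, slack = 4, bound satisfied, not MDS.

Singleton bound: d ≤ n − k + 1.
Here n = 19, k = 13, so n − k + 1 = 7.
Given d = 3, check d ≤ 7: YES.
Slack = (n − k + 1) − d = 4.
The code is NOT MDS (slack = 4 > 0).
Description: the claimed parameters are [19, 13, 3]_7; such a code would be non-MDS.


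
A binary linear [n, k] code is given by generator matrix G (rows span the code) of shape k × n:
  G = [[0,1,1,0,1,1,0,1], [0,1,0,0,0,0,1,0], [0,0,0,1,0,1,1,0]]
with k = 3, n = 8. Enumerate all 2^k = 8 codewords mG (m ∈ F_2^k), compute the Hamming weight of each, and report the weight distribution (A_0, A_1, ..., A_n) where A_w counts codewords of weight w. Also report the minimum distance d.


Weight distribution: A_0 = 1, A_2 = 1, A_3 = 2, A_4 = 1, A_5 = 2, A_6 = 1. Minimum distance d = 2.

Enumerate all 2^3 = 8 messages m ∈ F_2^3.
For each, compute codeword c = mG in F_2^8, then tally its weight.
  m = 000 → c = 00000000, weight = 0.
  m = 100 → c = 01101101, weight = 5.
  m = 010 → c = 01000010, weight = 2.
  m = 110 → c = 00101111, weight = 5.
  m = 001 → c = 00010110, weight = 3.
  m = 101 → c = 01111011, weight = 6.
  m = 011 → c = 01010100, weight = 3.
  m = 111 → c = 00111001, weight = 4.
Tally weights:
  weight 0: 1 codewords.
  weight 2: 1 codewords.
  weight 3: 2 codewords.
  weight 4: 1 codewords.
  weight 5: 2 codewords.
  weight 6: 1 codewords.
Minimum distance d = smallest w > 0 with A_w > 0 = 2.
Sanity: Σ A_w = 8 = 2^3 = 8 ✓.


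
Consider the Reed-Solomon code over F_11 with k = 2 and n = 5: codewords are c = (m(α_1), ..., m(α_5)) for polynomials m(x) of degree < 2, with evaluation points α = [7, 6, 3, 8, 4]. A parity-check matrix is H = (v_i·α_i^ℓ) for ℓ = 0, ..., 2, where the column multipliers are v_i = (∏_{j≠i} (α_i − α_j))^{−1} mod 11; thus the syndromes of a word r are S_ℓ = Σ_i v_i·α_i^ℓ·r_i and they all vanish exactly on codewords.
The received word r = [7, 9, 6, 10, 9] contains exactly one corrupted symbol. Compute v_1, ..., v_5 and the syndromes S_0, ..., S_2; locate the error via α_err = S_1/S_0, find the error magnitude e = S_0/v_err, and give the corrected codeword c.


S = (5, 8, 4), error at position 2, error magnitude e = 5, c = [7, 4, 6, 10, 9].

Step 1: column multipliers v_i = (∏_{j≠i}(α_i − α_j))^{−1} mod 11.
  i = 1 (α = 7): (7−6)(7−3)(7−8)(7−4) = 1·4·(−1)·3 = −12 ≡ 10, so v_1 = 10^{−1} = 10 (mod 11).
  i = 2 (α = 6): (6−7)(6−3)(6−8)(6−4) = (−1)·3·(−2)·2 = 12 ≡ 1, so v_2 = 1^{−1} = 1 (mod 11).
  i = 3 (α = 3): (3−7)(3−6)(3−8)(3−4) = (−4)·(−3)·(−5)·(−1) = 60 ≡ 5, so v_3 = 5^{−1} = 9 (mod 11).
  i = 4 (α = 8): (8−7)(8−6)(8−3)(8−4) = 1·2·5·4 = 40 ≡ 7, so v_4 = 7^{−1} = 8 (mod 11).
  i = 5 (α = 4): (4−7)(4−6)(4−3)(4−8) = (−3)·(−2)·1·(−4) = −24 ≡ 9, so v_5 = 9^{−1} = 5 (mod 11).
  v = [10, 1, 9, 8, 5].
Step 2: syndromes of r = [7, 9, 6, 10, 9] (all sums mod 11).
  S_0 = Σ v_i r_i = 10·7 + 1·9 + 9·6 + 8·10 + 5·9 = 258 ≡ 5.
  S_1 = Σ v_i α_i r_i = 10·7·7 + 1·6·9 + 9·3·6 + 8·8·10 + 5·4·9 = 1526 ≡ 8.
  α_i^2 mod 11 = [5, 3, 9, 9, 5].
  S_2 = Σ v_i α_i^2 r_i = 10·5·7 + 1·3·9 + 9·9·6 + 8·9·10 + 5·5·9 = 1808 ≡ 4.
  S = (5, 8, 4) ≠ 0, so r is not a codeword (an error is present).
Step 3: locate the error. For a single error e at position i, S_ℓ = v_i·e·α_i^ℓ, so α_err = S_1/S_0.
  S_0^{−1} = 5^{−1} = 9 (mod 11), so α_err = 8·9 = 72 ≡ 6 = α_2. Error position i = 2.
  Consistency check: S_2/S_1 = 4·7 = 28 ≡ 6 = α_err ✓ (single-error assumption holds).
Step 4: error magnitude e = S_0/v_2 = S_0·∏_{j≠2}(α_2 − α_j) = 5·1 = 5 ≡ 5 (mod 11).
Step 5: correct position 2: c_2 = r_2 − e = 9 − 5 ≡ 4 (mod 11). Hence c = [7, 4, 6, 10, 9].
  Check: interpolating c through the α_i gives m(x) = 8 + 3·x (degree < 2) with m(α_i) = c_i for every i, so c is indeed a codeword.


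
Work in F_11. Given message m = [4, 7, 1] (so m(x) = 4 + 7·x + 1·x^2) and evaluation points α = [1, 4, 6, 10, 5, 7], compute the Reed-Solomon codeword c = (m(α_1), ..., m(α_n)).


c = [1, 4, 5, 9, 9, 3]

Message polynomial: m(x) = 4 + 7·x + 1·x^2 (mod 11).
For each evaluation point α_i, compute m(α_i) mod 11:
  α_1 = 1: Horner steps 1 → 8 → 1, so m(1) = 1.
  α_2 = 4: Horner steps 1 → 0 → 4, so m(4) = 4.
  α_3 = 6: Horner steps 1 → 2 → 5, so m(6) = 5.
  α_4 = 10: Horner steps 1 → 6 → 9, so m(10) = 9.
  α_5 = 5: Horner steps 1 → 1 → 9, so m(5) = 9.
  α_6 = 7: Horner steps 1 → 3 → 3, so m(7) = 3.
Codeword c = [1, 4, 5, 9, 9, 3] ∈ F_11^6.


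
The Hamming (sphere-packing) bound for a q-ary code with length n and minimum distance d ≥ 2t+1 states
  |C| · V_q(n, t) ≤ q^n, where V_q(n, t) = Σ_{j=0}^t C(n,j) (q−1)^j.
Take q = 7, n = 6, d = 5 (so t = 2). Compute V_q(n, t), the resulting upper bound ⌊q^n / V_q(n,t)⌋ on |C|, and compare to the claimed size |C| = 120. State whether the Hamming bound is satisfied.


V_q(n, t) = 577, q^n = 117649, Hamming bound = 203, |C| = 120 ≤ bound (satisfied).

Step 1: Compute V_q(n, t) = Σ_{j=0}^2 C(n, j) (q−1)^j.
  j = 0: C(6,0)·(6)^0 = 1·1 = 1.
  j = 1: C(6,1)·(6)^1 = 6·6 = 36.
  j = 2: C(6,2)·(6)^2 = 15·36 = 540.
  V_q(n, t) = 1 + 36 + 540 = 577.
Step 2: q^n = 7^6 = 117649.
Step 3: Hamming bound ⌊q^n / V_q(n,t)⌋ = ⌊117649/577⌋ = 203.
Step 4: Compare |C| = 120 to 203: satisfied.
The claimed |C| lies below the Hamming bound.


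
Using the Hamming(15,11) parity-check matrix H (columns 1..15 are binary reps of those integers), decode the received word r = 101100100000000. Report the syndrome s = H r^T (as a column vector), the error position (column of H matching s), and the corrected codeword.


s = (0, 0, 0, 1)^T, error position = 1, corrected codeword c = 001100100000000

Compute s = H r^T mod 2 one row at a time:
  s_1 = 0 + 0 + 0 + 0 + 0 + 0 + 0 + 0 = 0 ≡ 0 (mod 2).
  s_2 = 1 + 0 + 0 + 1 + 0 + 0 + 0 + 0 = 2 ≡ 0 (mod 2).
  s_3 = 0 + 1 + 0 + 1 + 0 + 0 + 0 + 0 = 2 ≡ 0 (mod 2).
  s_4 = 1 + 1 + 0 + 1 + 0 + 0 + 0 + 0 = 3 ≡ 1 (mod 2).
s = (0, 0, 0, 1)^T — this equals column 1 of H (binary 0001), so error is at position 1.
Correct: flip bit 1 of r = 101100100000000 to get c = 001100100000000.
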